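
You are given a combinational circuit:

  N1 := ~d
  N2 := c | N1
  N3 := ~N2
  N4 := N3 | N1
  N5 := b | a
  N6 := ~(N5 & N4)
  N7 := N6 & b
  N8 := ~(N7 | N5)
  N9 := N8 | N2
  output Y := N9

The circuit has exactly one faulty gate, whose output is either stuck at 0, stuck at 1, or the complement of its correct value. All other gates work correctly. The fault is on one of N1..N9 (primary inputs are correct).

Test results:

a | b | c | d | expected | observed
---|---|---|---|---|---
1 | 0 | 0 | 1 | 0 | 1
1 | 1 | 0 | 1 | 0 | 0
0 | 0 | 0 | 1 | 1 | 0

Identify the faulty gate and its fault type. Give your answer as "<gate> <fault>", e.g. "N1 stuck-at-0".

Fault-free values for test 1 (a=1, b=0, c=0, d=1): N1=0, N2=0, N3=1, N4=1, N5=1, N6=0, N7=0, N8=0, N9=0, giving Y=0. Observed 1.
Test 1: faults giving observed 1 are {N1 stuck-at-1, N1 inverted output, N2 stuck-at-1, N2 inverted output, N5 stuck-at-0, N5 inverted output, N8 stuck-at-1, N8 inverted output, N9 stuck-at-1, N9 inverted output}.
Test 2 (a=1, b=1, c=0, d=1): fault-free N1=0, N2=0, N3=1, N4=1, N5=1, N6=0, N7=0, N8=0, N9=0 → 0; observed 0. Eliminates N1 stuck-at-1, N1 inverted output, N2 stuck-at-1, N2 inverted output, N8 stuck-at-1, N8 inverted output, N9 stuck-at-1, N9 inverted output.
Test 3 (a=0, b=0, c=0, d=1): fault-free N1=0, N2=0, N3=1, N4=1, N5=0, N6=1, N7=0, N8=1, N9=1 → 1; observed 0. Eliminates N5 stuck-at-0.
Only N5 inverted output is consistent with every test.

N5 inverted output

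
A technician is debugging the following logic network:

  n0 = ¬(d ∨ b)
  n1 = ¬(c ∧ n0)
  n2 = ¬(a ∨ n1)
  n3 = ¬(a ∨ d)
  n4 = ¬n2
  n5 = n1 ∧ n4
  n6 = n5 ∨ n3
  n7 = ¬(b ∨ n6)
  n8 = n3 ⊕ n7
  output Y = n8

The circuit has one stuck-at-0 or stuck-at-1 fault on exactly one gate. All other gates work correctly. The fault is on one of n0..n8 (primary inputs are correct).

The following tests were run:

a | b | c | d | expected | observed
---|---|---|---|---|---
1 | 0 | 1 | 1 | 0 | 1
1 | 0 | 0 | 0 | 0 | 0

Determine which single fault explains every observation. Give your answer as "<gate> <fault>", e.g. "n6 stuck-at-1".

Fault-free values for test 1 (a=1, b=0, c=1, d=1): n0=0, n1=1, n2=0, n3=0, n4=1, n5=1, n6=1, n7=0, n8=0, giving Y=0. Observed 1.
Test 1: faults giving observed 1 are {n0 stuck-at-1, n1 stuck-at-0, n2 stuck-at-1, n3 stuck-at-1, n4 stuck-at-0, n5 stuck-at-0, n6 stuck-at-0, n7 stuck-at-1, n8 stuck-at-1}.
Test 2 (a=1, b=0, c=0, d=0): fault-free n0=1, n1=1, n2=0, n3=0, n4=1, n5=1, n6=1, n7=0, n8=0 → 0; observed 0. Eliminates n1 stuck-at-0, n2 stuck-at-1, n3 stuck-at-1, n4 stuck-at-0, n5 stuck-at-0, n6 stuck-at-0, n7 stuck-at-1, n8 stuck-at-1.
Only n0 stuck-at-1 is consistent with every test.

n0 stuck-at-1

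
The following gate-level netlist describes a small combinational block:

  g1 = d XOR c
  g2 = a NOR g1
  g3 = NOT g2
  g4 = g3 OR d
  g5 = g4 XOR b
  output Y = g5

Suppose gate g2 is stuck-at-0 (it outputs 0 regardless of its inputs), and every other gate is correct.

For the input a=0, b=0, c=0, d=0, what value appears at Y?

1

Propagate with g2 forced: g1=0, g2=0 [stuck-at-0], g3=1, g4=1, g5=1.
So Y = 1. (Without the fault it would be 0.)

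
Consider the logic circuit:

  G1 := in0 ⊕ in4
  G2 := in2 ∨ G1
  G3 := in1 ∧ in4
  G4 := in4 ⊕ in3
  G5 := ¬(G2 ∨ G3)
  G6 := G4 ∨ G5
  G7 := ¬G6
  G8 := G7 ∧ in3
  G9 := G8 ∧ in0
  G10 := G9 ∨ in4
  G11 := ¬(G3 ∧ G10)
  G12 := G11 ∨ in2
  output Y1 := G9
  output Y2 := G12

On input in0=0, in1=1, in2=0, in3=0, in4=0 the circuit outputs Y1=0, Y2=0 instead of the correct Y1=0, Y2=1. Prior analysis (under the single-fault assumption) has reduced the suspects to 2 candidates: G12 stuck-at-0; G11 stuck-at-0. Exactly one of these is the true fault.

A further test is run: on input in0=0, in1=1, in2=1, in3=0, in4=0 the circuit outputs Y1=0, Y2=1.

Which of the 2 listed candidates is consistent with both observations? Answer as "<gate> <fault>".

Evaluate each candidate on input in0=0, in1=1, in2=1, in3=0, in4=0:
  G12 stuck-at-0: G1=0, G2=1, G3=0, G4=0, G5=0, G6=0, G7=1, G8=0, G9=0, G10=0, G11=1, G12=0 [stuck-at-0] → Y1=0, Y2=0 — eliminated
  G11 stuck-at-0: G1=0, G2=1, G3=0, G4=0, G5=0, G6=0, G7=1, G8=0, G9=0, G10=0, G11=0 [stuck-at-0], G12=1 → Y1=0, Y2=1 — matches
Only G11 stuck-at-0 reproduces the observed Y1=0, Y2=1.

G11 stuck-at-0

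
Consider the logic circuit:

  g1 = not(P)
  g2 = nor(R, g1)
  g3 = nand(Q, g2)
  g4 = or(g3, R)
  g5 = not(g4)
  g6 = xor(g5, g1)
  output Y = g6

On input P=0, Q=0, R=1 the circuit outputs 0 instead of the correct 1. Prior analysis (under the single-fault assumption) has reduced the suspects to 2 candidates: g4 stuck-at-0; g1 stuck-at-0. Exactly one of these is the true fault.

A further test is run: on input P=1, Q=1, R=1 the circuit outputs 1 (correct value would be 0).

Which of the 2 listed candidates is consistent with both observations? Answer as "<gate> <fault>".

Evaluate each candidate on input P=1, Q=1, R=1:
  g4 stuck-at-0: g1=0, g2=0, g3=1, g4=0 [stuck-at-0], g5=1, g6=1 → 1 — matches
  g1 stuck-at-0: g1=0 [stuck-at-0], g2=0, g3=1, g4=1, g5=0, g6=0 → 0 — eliminated
Only g4 stuck-at-0 reproduces the observed 1.

g4 stuck-at-0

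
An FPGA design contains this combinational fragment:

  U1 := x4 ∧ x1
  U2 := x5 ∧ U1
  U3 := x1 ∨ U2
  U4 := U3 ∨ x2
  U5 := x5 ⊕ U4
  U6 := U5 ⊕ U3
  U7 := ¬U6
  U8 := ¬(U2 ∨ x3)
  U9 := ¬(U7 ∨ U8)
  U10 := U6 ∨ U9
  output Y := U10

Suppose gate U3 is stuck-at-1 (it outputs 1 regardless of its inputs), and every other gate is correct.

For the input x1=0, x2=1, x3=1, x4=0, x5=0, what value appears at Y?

Propagate with U3 forced: U1=0, U2=0, U3=1 [stuck-at-1], U4=1, U5=1, U6=0, U7=1, U8=0, U9=0, U10=0.
So Y = 0. (Without the fault it would be 1.)

0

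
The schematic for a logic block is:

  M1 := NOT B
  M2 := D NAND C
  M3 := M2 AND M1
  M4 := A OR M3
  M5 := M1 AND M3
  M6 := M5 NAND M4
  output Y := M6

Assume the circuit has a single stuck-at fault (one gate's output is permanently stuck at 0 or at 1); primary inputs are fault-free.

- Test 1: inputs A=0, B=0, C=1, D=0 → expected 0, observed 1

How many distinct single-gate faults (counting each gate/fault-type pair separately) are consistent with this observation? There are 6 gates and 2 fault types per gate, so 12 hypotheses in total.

6

Fault-free: M1=1, M2=1, M3=1, M4=1, M5=1, M6=0 → 0. Observed 1.
  M1 stuck-at-0: output 1 ✓
  M1 stuck-at-1: output 0 ✗
  M2 stuck-at-0: output 1 ✓
  M2 stuck-at-1: output 0 ✗
  M3 stuck-at-0: output 1 ✓
  M3 stuck-at-1: output 0 ✗
  M4 stuck-at-0: output 1 ✓
  M4 stuck-at-1: output 0 ✗
  M5 stuck-at-0: output 1 ✓
  M5 stuck-at-1: output 0 ✗
  M6 stuck-at-0: output 0 ✗
  M6 stuck-at-1: output 1 ✓
Consistent faults: {M1 stuck-at-0, M2 stuck-at-0, M3 stuck-at-0, M4 stuck-at-0, M5 stuck-at-0, M6 stuck-at-1} — 6 in all.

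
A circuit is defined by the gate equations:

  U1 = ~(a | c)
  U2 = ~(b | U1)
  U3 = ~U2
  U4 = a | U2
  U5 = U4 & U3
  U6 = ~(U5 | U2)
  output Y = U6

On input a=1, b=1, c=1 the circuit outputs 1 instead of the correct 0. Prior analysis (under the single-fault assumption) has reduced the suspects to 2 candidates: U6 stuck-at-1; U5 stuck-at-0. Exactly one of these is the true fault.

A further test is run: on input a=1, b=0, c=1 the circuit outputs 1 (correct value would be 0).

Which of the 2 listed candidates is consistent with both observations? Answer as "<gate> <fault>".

Evaluate each candidate on input a=1, b=0, c=1:
  U6 stuck-at-1: U1=0, U2=1, U3=0, U4=1, U5=0, U6=1 [stuck-at-1] → 1 — matches
  U5 stuck-at-0: U1=0, U2=1, U3=0, U4=1, U5=0 [stuck-at-0], U6=0 → 0 — eliminated
Only U6 stuck-at-1 reproduces the observed 1.

U6 stuck-at-1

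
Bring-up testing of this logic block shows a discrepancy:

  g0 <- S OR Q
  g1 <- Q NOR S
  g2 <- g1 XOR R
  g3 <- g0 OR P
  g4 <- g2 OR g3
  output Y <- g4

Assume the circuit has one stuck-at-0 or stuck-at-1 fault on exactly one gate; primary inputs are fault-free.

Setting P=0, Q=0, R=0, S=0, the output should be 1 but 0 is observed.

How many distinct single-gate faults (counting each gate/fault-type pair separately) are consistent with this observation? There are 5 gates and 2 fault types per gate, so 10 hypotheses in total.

Fault-free: g0=0, g1=1, g2=1, g3=0, g4=1 → 1. Observed 0.
  g0 stuck-at-0: output 1 ✗
  g0 stuck-at-1: output 1 ✗
  g1 stuck-at-0: output 0 ✓
  g1 stuck-at-1: output 1 ✗
  g2 stuck-at-0: output 0 ✓
  g2 stuck-at-1: output 1 ✗
  g3 stuck-at-0: output 1 ✗
  g3 stuck-at-1: output 1 ✗
  g4 stuck-at-0: output 0 ✓
  g4 stuck-at-1: output 1 ✗
Consistent faults: {g1 stuck-at-0, g2 stuck-at-0, g4 stuck-at-0} — 3 in all.

3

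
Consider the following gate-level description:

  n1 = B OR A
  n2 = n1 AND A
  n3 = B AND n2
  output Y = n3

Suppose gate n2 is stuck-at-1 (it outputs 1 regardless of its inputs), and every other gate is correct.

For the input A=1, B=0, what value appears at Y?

Propagate with n2 forced: n1=1, n2=1 [stuck-at-1], n3=0.
So Y = 0. (Same as the fault-free value — the fault is masked on this input.)

0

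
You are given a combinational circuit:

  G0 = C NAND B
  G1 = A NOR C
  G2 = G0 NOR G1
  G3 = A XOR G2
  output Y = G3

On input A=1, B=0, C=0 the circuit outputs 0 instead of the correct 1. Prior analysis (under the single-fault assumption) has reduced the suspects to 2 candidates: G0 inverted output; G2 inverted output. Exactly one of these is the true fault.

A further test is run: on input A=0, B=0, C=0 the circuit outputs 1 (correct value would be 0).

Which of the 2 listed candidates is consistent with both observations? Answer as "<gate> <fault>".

G2 inverted output

Evaluate each candidate on input A=0, B=0, C=0:
  G0 inverted output: G0=0 [inverted output], G1=1, G2=0, G3=0 → 0 — eliminated
  G2 inverted output: G0=1, G1=1, G2=1 [inverted output], G3=1 → 1 — matches
Only G2 inverted output reproduces the observed 1.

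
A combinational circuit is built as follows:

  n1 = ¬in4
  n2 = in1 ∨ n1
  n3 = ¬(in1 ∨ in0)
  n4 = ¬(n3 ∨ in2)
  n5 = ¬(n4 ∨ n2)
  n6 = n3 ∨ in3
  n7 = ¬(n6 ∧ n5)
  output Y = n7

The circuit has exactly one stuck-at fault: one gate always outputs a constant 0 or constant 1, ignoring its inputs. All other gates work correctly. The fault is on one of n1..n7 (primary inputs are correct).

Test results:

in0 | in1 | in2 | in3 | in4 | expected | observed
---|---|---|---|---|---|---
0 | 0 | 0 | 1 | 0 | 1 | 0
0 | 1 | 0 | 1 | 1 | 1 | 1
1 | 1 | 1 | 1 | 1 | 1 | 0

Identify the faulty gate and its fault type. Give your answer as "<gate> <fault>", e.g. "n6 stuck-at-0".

n2 stuck-at-0

Fault-free values for test 1 (in0=0, in1=0, in2=0, in3=1, in4=0): n1=1, n2=1, n3=1, n4=0, n5=0, n6=1, n7=1, giving Y=1. Observed 0.
Test 1: faults giving observed 0 are {n1 stuck-at-0, n2 stuck-at-0, n5 stuck-at-1, n7 stuck-at-0}.
Test 2 (in0=0, in1=1, in2=0, in3=1, in4=1): fault-free n1=0, n2=1, n3=0, n4=1, n5=0, n6=1, n7=1 → 1; observed 1. Eliminates n5 stuck-at-1, n7 stuck-at-0.
Test 3 (in0=1, in1=1, in2=1, in3=1, in4=1): fault-free n1=0, n2=1, n3=0, n4=0, n5=0, n6=1, n7=1 → 1; observed 0. Eliminates n1 stuck-at-0.
Only n2 stuck-at-0 is consistent with every test.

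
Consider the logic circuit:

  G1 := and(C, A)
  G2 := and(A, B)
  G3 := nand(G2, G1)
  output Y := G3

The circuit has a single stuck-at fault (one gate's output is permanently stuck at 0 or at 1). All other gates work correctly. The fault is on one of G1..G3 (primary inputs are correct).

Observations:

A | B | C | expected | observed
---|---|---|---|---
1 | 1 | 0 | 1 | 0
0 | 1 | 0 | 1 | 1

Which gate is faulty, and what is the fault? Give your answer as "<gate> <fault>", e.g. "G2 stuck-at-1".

Fault-free values for test 1 (A=1, B=1, C=0): G1=0, G2=1, G3=1, giving Y=1. Observed 0.
Test 1: faults giving observed 0 are {G1 stuck-at-1, G3 stuck-at-0}.
Test 2 (A=0, B=1, C=0): fault-free G1=0, G2=0, G3=1 → 1; observed 1. Eliminates G3 stuck-at-0.
Only G1 stuck-at-1 is consistent with every test.

G1 stuck-at-1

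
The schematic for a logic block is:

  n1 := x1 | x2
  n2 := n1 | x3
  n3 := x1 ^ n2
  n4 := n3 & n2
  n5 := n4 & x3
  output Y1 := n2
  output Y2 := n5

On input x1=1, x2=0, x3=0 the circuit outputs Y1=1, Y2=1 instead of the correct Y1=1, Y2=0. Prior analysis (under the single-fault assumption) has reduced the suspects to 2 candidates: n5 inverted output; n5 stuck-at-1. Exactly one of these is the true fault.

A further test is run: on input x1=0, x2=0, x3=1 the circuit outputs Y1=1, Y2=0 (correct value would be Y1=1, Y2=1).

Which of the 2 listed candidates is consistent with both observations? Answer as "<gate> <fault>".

Evaluate each candidate on input x1=0, x2=0, x3=1:
  n5 inverted output: n1=0, n2=1, n3=1, n4=1, n5=0 [inverted output] → Y1=1, Y2=0 — matches
  n5 stuck-at-1: n1=0, n2=1, n3=1, n4=1, n5=1 [stuck-at-1] → Y1=1, Y2=1 — eliminated
Only n5 inverted output reproduces the observed Y1=1, Y2=0.

n5 inverted output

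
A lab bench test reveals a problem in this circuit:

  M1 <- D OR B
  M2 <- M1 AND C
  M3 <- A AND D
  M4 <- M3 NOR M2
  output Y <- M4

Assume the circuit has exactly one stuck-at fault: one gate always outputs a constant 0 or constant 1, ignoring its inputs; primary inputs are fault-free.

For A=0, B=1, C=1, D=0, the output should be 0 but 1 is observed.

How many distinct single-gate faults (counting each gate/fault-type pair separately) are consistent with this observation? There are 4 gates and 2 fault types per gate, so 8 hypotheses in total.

3

Fault-free: M1=1, M2=1, M3=0, M4=0 → 0. Observed 1.
  M1 stuck-at-0: output 1 ✓
  M1 stuck-at-1: output 0 ✗
  M2 stuck-at-0: output 1 ✓
  M2 stuck-at-1: output 0 ✗
  M3 stuck-at-0: output 0 ✗
  M3 stuck-at-1: output 0 ✗
  M4 stuck-at-0: output 0 ✗
  M4 stuck-at-1: output 1 ✓
Consistent faults: {M1 stuck-at-0, M2 stuck-at-0, M4 stuck-at-1} — 3 in all.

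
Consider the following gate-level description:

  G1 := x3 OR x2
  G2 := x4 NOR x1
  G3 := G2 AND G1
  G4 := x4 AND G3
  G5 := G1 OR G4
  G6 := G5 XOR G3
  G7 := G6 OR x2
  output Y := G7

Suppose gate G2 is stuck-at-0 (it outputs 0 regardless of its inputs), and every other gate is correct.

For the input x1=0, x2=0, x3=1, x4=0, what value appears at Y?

Propagate with G2 forced: G1=1, G2=0 [stuck-at-0], G3=0, G4=0, G5=1, G6=1, G7=1.
So Y = 1. (Without the fault it would be 0.)

1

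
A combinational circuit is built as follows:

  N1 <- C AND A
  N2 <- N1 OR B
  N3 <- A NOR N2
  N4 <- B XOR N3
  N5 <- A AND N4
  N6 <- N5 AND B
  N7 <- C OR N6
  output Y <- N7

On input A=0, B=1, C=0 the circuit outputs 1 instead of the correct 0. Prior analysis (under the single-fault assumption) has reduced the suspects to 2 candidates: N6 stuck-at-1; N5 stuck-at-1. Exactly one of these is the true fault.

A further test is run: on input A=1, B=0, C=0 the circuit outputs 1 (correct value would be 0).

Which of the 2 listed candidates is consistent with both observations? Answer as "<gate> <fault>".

Evaluate each candidate on input A=1, B=0, C=0:
  N6 stuck-at-1: N1=0, N2=0, N3=0, N4=0, N5=0, N6=1 [stuck-at-1], N7=1 → 1 — matches
  N5 stuck-at-1: N1=0, N2=0, N3=0, N4=0, N5=1 [stuck-at-1], N6=0, N7=0 → 0 — eliminated
Only N6 stuck-at-1 reproduces the observed 1.

N6 stuck-at-1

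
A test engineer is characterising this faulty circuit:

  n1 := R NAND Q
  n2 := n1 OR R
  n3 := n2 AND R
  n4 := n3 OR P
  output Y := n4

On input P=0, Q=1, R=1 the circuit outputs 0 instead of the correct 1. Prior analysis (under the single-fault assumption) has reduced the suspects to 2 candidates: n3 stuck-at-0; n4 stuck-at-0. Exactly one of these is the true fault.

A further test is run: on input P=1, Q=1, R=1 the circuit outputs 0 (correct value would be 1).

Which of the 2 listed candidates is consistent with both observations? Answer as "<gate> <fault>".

n4 stuck-at-0

Evaluate each candidate on input P=1, Q=1, R=1:
  n3 stuck-at-0: n1=0, n2=1, n3=0 [stuck-at-0], n4=1 → 1 — eliminated
  n4 stuck-at-0: n1=0, n2=1, n3=1, n4=0 [stuck-at-0] → 0 — matches
Only n4 stuck-at-0 reproduces the observed 0.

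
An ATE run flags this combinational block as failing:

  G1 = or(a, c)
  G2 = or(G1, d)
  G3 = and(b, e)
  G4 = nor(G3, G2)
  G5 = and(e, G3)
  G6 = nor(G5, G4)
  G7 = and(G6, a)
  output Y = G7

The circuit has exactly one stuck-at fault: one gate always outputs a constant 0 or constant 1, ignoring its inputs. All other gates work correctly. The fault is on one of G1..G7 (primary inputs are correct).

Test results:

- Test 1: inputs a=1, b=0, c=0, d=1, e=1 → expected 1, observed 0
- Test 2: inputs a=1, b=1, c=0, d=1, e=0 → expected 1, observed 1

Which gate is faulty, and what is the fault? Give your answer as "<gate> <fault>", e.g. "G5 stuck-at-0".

G3 stuck-at-1

Fault-free values for test 1 (a=1, b=0, c=0, d=1, e=1): G1=1, G2=1, G3=0, G4=0, G5=0, G6=1, G7=1, giving Y=1. Observed 0.
Test 1: faults giving observed 0 are {G2 stuck-at-0, G3 stuck-at-1, G4 stuck-at-1, G5 stuck-at-1, G6 stuck-at-0, G7 stuck-at-0}.
Test 2 (a=1, b=1, c=0, d=1, e=0): fault-free G1=1, G2=1, G3=0, G4=0, G5=0, G6=1, G7=1 → 1; observed 1. Eliminates G2 stuck-at-0, G4 stuck-at-1, G5 stuck-at-1, G6 stuck-at-0, G7 stuck-at-0.
Only G3 stuck-at-1 is consistent with every test.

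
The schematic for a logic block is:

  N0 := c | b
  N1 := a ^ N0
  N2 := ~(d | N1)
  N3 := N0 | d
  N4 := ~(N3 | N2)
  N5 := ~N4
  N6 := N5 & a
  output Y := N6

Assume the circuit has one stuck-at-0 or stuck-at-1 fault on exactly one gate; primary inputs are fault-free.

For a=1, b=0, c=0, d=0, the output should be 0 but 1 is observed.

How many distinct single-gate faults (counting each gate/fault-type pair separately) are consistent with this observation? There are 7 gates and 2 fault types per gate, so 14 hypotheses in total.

Fault-free: N0=0, N1=1, N2=0, N3=0, N4=1, N5=0, N6=0 → 0. Observed 1.
  N0 stuck-at-0: output 0 ✗
  N0 stuck-at-1: output 1 ✓
  N1 stuck-at-0: output 1 ✓
  N1 stuck-at-1: output 0 ✗
  N2 stuck-at-0: output 0 ✗
  N2 stuck-at-1: output 1 ✓
  N3 stuck-at-0: output 0 ✗
  N3 stuck-at-1: output 1 ✓
  N4 stuck-at-0: output 1 ✓
  N4 stuck-at-1: output 0 ✗
  N5 stuck-at-0: output 0 ✗
  N5 stuck-at-1: output 1 ✓
  N6 stuck-at-0: output 0 ✗
  N6 stuck-at-1: output 1 ✓
Consistent faults: {N0 stuck-at-1, N1 stuck-at-0, N2 stuck-at-1, N3 stuck-at-1, N4 stuck-at-0, N5 stuck-at-1, N6 stuck-at-1} — 7 in all.

7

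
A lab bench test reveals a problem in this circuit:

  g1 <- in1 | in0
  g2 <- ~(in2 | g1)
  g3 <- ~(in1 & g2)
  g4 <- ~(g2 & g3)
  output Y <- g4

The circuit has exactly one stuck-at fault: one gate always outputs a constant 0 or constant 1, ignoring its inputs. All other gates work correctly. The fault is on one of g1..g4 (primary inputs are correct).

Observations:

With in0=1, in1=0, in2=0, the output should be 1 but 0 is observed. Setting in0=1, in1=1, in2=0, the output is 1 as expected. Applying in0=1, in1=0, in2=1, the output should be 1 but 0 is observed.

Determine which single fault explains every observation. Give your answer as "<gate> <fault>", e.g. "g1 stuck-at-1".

g2 stuck-at-1

Fault-free values for test 1 (in0=1, in1=0, in2=0): g1=1, g2=0, g3=1, g4=1, giving Y=1. Observed 0.
Test 1: faults giving observed 0 are {g1 stuck-at-0, g2 stuck-at-1, g4 stuck-at-0}.
Test 2 (in0=1, in1=1, in2=0): fault-free g1=1, g2=0, g3=1, g4=1 → 1; observed 1. Eliminates g4 stuck-at-0.
Test 3 (in0=1, in1=0, in2=1): fault-free g1=1, g2=0, g3=1, g4=1 → 1; observed 0. Eliminates g1 stuck-at-0.
Only g2 stuck-at-1 is consistent with every test.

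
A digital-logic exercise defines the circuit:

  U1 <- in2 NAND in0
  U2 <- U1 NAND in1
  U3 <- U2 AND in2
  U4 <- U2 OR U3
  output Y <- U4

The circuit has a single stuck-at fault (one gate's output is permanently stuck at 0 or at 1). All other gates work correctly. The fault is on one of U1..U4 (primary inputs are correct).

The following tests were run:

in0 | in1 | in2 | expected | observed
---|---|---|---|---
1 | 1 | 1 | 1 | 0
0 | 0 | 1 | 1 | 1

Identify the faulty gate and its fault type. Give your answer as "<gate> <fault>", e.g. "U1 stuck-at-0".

U1 stuck-at-1

Fault-free values for test 1 (in0=1, in1=1, in2=1): U1=0, U2=1, U3=1, U4=1, giving Y=1. Observed 0.
Test 1: faults giving observed 0 are {U1 stuck-at-1, U2 stuck-at-0, U4 stuck-at-0}.
Test 2 (in0=0, in1=0, in2=1): fault-free U1=1, U2=1, U3=1, U4=1 → 1; observed 1. Eliminates U2 stuck-at-0, U4 stuck-at-0.
Only U1 stuck-at-1 is consistent with every test.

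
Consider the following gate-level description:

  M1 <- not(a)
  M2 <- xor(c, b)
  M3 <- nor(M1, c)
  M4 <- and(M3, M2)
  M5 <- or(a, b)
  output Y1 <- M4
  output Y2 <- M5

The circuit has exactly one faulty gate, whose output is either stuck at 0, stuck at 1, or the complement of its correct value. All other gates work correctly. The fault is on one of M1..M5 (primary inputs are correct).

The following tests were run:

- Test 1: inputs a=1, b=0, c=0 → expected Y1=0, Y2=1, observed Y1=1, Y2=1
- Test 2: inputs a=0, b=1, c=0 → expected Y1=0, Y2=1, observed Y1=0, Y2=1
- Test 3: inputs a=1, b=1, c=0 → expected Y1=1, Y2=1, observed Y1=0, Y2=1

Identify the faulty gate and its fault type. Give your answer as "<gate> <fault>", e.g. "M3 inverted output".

Fault-free values for test 1 (a=1, b=0, c=0): M1=0, M2=0, M3=1, M4=0, M5=1, giving Y1=0, Y2=1. Observed Y1=1, Y2=1.
Test 1: faults giving observed Y1=1, Y2=1 are {M2 stuck-at-1, M2 inverted output, M4 stuck-at-1, M4 inverted output}.
Test 2 (a=0, b=1, c=0): fault-free M1=1, M2=1, M3=0, M4=0, M5=1 → Y1=0, Y2=1; observed Y1=0, Y2=1. Eliminates M4 stuck-at-1, M4 inverted output.
Test 3 (a=1, b=1, c=0): fault-free M1=0, M2=1, M3=1, M4=1, M5=1 → Y1=1, Y2=1; observed Y1=0, Y2=1. Eliminates M2 stuck-at-1.
Only M2 inverted output is consistent with every test.

M2 inverted output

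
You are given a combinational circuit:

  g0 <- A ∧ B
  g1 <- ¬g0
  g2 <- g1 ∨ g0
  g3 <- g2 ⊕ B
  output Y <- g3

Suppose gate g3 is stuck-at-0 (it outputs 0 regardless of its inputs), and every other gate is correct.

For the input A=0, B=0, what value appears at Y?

Propagate with g3 forced: g0=0, g1=1, g2=1, g3=0 [stuck-at-0].
So Y = 0. (Without the fault it would be 1.)

0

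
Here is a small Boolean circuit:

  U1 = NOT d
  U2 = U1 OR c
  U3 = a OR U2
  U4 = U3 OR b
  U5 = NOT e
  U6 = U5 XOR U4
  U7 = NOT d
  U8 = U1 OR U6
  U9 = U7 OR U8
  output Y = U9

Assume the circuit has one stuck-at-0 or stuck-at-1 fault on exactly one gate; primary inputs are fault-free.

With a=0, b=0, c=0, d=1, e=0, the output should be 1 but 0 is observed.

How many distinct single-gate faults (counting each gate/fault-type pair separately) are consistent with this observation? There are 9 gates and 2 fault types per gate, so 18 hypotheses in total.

7

Fault-free: U1=0, U2=0, U3=0, U4=0, U5=1, U6=1, U7=0, U8=1, U9=1 → 1. Observed 0.
  U1: none of the 2 fault types match ✗
  U2: stuck-at-1 ✓; others ✗
  U3: stuck-at-1 ✓; others ✗
  U4: stuck-at-1 ✓; others ✗
  U5: stuck-at-0 ✓; others ✗
  U6: stuck-at-0 ✓; others ✗
  U7: none of the 2 fault types match ✗
  U8: stuck-at-0 ✓; others ✗
  U9: stuck-at-0 ✓; others ✗
Consistent faults: {U2 stuck-at-1, U3 stuck-at-1, U4 stuck-at-1, U5 stuck-at-0, U6 stuck-at-0, U8 stuck-at-0, U9 stuck-at-0} — 7 in all.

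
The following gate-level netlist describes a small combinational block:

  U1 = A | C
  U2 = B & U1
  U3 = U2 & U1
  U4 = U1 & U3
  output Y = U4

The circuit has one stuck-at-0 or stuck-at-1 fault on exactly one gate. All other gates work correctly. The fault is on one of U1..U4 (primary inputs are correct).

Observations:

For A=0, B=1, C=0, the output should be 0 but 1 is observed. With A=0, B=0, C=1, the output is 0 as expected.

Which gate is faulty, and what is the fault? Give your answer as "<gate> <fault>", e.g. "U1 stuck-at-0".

Fault-free values for test 1 (A=0, B=1, C=0): U1=0, U2=0, U3=0, U4=0, giving Y=0. Observed 1.
Test 1: faults giving observed 1 are {U1 stuck-at-1, U4 stuck-at-1}.
Test 2 (A=0, B=0, C=1): fault-free U1=1, U2=0, U3=0, U4=0 → 0; observed 0. Eliminates U4 stuck-at-1.
Only U1 stuck-at-1 is consistent with every test.

U1 stuck-at-1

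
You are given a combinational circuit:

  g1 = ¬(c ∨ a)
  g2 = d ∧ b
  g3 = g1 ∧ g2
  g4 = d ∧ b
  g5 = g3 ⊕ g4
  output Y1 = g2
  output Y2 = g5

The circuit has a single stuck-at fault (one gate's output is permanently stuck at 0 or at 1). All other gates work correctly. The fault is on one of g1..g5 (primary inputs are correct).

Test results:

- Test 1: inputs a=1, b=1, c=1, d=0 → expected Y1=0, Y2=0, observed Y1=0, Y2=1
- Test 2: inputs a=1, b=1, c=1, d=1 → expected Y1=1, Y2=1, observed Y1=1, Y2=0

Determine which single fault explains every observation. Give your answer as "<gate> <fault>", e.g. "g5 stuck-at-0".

Fault-free values for test 1 (a=1, b=1, c=1, d=0): g1=0, g2=0, g3=0, g4=0, g5=0, giving Y1=0, Y2=0. Observed Y1=0, Y2=1.
Test 1: faults giving observed Y1=0, Y2=1 are {g3 stuck-at-1, g4 stuck-at-1, g5 stuck-at-1}.
Test 2 (a=1, b=1, c=1, d=1): fault-free g1=0, g2=1, g3=0, g4=1, g5=1 → Y1=1, Y2=1; observed Y1=1, Y2=0. Eliminates g4 stuck-at-1, g5 stuck-at-1.
Only g3 stuck-at-1 is consistent with every test.

g3 stuck-at-1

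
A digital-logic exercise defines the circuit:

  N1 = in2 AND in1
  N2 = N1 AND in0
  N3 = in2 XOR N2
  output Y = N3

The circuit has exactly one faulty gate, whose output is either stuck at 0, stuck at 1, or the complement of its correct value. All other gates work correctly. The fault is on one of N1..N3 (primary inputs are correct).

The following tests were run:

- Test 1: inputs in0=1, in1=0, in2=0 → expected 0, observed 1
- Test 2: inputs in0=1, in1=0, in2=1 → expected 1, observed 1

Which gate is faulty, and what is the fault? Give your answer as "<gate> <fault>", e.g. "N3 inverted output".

N3 stuck-at-1

Fault-free values for test 1 (in0=1, in1=0, in2=0): N1=0, N2=0, N3=0, giving Y=0. Observed 1.
Test 1: faults giving observed 1 are {N1 stuck-at-1, N1 inverted output, N2 stuck-at-1, N2 inverted output, N3 stuck-at-1, N3 inverted output}.
Test 2 (in0=1, in1=0, in2=1): fault-free N1=0, N2=0, N3=1 → 1; observed 1. Eliminates N1 stuck-at-1, N1 inverted output, N2 stuck-at-1, N2 inverted output, N3 inverted output.
Only N3 stuck-at-1 is consistent with every test.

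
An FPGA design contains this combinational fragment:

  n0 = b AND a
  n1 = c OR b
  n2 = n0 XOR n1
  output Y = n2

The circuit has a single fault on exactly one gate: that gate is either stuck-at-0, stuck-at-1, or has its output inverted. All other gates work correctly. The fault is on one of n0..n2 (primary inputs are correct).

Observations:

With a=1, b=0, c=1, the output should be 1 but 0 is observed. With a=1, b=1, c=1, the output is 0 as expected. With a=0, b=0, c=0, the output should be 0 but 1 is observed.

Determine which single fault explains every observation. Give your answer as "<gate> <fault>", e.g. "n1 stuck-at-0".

n0 stuck-at-1

Fault-free values for test 1 (a=1, b=0, c=1): n0=0, n1=1, n2=1, giving Y=1. Observed 0.
Test 1: faults giving observed 0 are {n0 stuck-at-1, n0 inverted output, n1 stuck-at-0, n1 inverted output, n2 stuck-at-0, n2 inverted output}.
Test 2 (a=1, b=1, c=1): fault-free n0=1, n1=1, n2=0 → 0; observed 0. Eliminates n0 inverted output, n1 stuck-at-0, n1 inverted output, n2 inverted output.
Test 3 (a=0, b=0, c=0): fault-free n0=0, n1=0, n2=0 → 0; observed 1. Eliminates n2 stuck-at-0.
Only n0 stuck-at-1 is consistent with every test.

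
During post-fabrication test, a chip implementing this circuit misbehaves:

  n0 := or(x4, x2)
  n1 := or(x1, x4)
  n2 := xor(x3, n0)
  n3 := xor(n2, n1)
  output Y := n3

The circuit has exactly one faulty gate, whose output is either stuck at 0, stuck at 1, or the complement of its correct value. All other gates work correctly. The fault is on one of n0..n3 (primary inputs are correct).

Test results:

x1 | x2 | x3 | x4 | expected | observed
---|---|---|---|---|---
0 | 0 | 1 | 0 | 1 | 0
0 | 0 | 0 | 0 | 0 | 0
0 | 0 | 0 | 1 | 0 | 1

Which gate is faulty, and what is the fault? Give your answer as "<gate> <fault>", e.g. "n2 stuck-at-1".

Fault-free values for test 1 (x1=0, x2=0, x3=1, x4=0): n0=0, n1=0, n2=1, n3=1, giving Y=1. Observed 0.
Test 1: faults giving observed 0 are {n0 stuck-at-1, n0 inverted output, n1 stuck-at-1, n1 inverted output, n2 stuck-at-0, n2 inverted output, n3 stuck-at-0, n3 inverted output}.
Test 2 (x1=0, x2=0, x3=0, x4=0): fault-free n0=0, n1=0, n2=0, n3=0 → 0; observed 0. Eliminates n0 stuck-at-1, n0 inverted output, n1 stuck-at-1, n1 inverted output, n2 inverted output, n3 inverted output.
Test 3 (x1=0, x2=0, x3=0, x4=1): fault-free n0=1, n1=1, n2=1, n3=0 → 0; observed 1. Eliminates n3 stuck-at-0.
Only n2 stuck-at-0 is consistent with every test.

n2 stuck-at-0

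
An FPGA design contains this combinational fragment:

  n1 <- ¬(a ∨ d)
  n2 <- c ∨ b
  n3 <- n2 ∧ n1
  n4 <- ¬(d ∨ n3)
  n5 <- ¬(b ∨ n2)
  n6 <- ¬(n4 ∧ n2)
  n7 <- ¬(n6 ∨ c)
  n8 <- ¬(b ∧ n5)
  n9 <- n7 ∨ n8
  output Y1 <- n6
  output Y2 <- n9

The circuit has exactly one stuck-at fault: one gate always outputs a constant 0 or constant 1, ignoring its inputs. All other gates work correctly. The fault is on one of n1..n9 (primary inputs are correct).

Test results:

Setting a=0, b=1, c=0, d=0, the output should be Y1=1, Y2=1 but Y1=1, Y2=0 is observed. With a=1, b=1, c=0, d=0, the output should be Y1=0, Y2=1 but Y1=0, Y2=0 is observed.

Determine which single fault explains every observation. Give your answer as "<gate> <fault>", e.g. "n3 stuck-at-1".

Fault-free values for test 1 (a=0, b=1, c=0, d=0): n1=1, n2=1, n3=1, n4=0, n5=0, n6=1, n7=0, n8=1, n9=1, giving Y1=1, Y2=1. Observed Y1=1, Y2=0.
Test 1: faults giving observed Y1=1, Y2=0 are {n5 stuck-at-1, n8 stuck-at-0, n9 stuck-at-0}.
Test 2 (a=1, b=1, c=0, d=0): fault-free n1=0, n2=1, n3=0, n4=1, n5=0, n6=0, n7=1, n8=1, n9=1 → Y1=0, Y2=1; observed Y1=0, Y2=0. Eliminates n5 stuck-at-1, n8 stuck-at-0.
Only n9 stuck-at-0 is consistent with every test.

n9 stuck-at-0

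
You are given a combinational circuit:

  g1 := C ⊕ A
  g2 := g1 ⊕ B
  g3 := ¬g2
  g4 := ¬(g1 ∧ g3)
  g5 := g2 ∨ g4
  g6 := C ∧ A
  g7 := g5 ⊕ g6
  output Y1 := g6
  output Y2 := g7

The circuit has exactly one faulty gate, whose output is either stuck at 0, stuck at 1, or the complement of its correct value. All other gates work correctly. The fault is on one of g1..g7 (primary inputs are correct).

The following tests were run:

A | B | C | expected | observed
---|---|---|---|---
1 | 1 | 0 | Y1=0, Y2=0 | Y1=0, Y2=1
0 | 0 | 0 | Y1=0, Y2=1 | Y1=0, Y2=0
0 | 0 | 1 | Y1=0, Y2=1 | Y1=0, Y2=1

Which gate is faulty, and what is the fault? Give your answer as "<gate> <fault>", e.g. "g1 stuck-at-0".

g4 inverted output

Fault-free values for test 1 (A=1, B=1, C=0): g1=1, g2=0, g3=1, g4=0, g5=0, g6=0, g7=0, giving Y1=0, Y2=0. Observed Y1=0, Y2=1.
Test 1: faults giving observed Y1=0, Y2=1 are {g1 stuck-at-0, g1 inverted output, g2 stuck-at-1, g2 inverted output, g3 stuck-at-0, g3 inverted output, g4 stuck-at-1, g4 inverted output, g5 stuck-at-1, g5 inverted output, g7 stuck-at-1, g7 inverted output}.
Test 2 (A=0, B=0, C=0): fault-free g1=0, g2=0, g3=1, g4=1, g5=1, g6=0, g7=1 → Y1=0, Y2=1; observed Y1=0, Y2=0. Eliminates g1 stuck-at-0, g1 inverted output, g2 stuck-at-1, g2 inverted output, g3 stuck-at-0, g3 inverted output, g4 stuck-at-1, g5 stuck-at-1, g7 stuck-at-1.
Test 3 (A=0, B=0, C=1): fault-free g1=1, g2=1, g3=0, g4=1, g5=1, g6=0, g7=1 → Y1=0, Y2=1; observed Y1=0, Y2=1. Eliminates g5 inverted output, g7 inverted output.
Only g4 inverted output is consistent with every test.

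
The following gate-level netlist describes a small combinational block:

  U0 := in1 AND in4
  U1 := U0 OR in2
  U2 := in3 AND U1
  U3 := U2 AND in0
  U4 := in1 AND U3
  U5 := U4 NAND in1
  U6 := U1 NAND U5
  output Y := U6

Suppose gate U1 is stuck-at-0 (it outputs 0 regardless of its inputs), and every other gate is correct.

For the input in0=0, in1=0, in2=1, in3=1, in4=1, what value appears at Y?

Propagate with U1 forced: U0=0, U1=0 [stuck-at-0], U2=0, U3=0, U4=0, U5=1, U6=1.
So Y = 1. (Without the fault it would be 0.)

1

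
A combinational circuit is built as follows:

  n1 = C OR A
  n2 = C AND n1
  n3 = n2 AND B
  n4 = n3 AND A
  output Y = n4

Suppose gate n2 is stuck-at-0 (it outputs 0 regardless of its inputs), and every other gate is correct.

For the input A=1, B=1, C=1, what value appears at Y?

0

Propagate with n2 forced: n1=1, n2=0 [stuck-at-0], n3=0, n4=0.
So Y = 0. (Without the fault it would be 1.)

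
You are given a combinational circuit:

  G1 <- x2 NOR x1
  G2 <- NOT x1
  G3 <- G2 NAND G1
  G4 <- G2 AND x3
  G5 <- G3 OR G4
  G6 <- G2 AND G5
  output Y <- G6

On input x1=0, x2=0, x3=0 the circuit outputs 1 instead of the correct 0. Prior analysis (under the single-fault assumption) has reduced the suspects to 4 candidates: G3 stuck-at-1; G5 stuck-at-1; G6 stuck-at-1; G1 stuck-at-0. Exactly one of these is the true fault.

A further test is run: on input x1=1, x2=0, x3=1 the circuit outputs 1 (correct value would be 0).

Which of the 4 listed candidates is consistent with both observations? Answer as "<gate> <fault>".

G6 stuck-at-1

Evaluate each candidate on input x1=1, x2=0, x3=1:
  G3 stuck-at-1: G1=0, G2=0, G3=1 [stuck-at-1], G4=0, G5=1, G6=0 → 0 — eliminated
  G5 stuck-at-1: G1=0, G2=0, G3=1, G4=0, G5=1 [stuck-at-1], G6=0 → 0 — eliminated
  G6 stuck-at-1: G1=0, G2=0, G3=1, G4=0, G5=1, G6=1 [stuck-at-1] → 1 — matches
  G1 stuck-at-0: G1=0 [stuck-at-0], G2=0, G3=1, G4=0, G5=1, G6=0 → 0 — eliminated
Only G6 stuck-at-1 reproduces the observed 1.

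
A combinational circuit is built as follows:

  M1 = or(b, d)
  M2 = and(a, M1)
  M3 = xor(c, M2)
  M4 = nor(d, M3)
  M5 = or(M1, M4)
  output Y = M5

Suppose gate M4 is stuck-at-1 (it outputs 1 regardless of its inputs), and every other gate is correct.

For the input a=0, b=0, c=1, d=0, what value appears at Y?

1

Propagate with M4 forced: M1=0, M2=0, M3=1, M4=1 [stuck-at-1], M5=1.
So Y = 1. (Without the fault it would be 0.)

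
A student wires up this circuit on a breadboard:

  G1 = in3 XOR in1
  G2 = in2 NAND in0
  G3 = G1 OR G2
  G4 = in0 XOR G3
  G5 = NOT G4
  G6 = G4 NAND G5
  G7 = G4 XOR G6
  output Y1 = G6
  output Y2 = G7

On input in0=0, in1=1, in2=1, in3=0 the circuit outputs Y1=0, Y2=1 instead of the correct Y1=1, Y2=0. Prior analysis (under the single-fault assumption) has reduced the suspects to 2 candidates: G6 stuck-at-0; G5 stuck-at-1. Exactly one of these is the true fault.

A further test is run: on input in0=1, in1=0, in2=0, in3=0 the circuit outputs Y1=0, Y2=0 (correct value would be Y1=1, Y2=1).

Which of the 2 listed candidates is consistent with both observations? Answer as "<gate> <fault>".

G6 stuck-at-0

Evaluate each candidate on input in0=1, in1=0, in2=0, in3=0:
  G6 stuck-at-0: G1=0, G2=1, G3=1, G4=0, G5=1, G6=0 [stuck-at-0], G7=0 → Y1=0, Y2=0 — matches
  G5 stuck-at-1: G1=0, G2=1, G3=1, G4=0, G5=1 [stuck-at-1], G6=1, G7=1 → Y1=1, Y2=1 — eliminated
Only G6 stuck-at-0 reproduces the observed Y1=0, Y2=0.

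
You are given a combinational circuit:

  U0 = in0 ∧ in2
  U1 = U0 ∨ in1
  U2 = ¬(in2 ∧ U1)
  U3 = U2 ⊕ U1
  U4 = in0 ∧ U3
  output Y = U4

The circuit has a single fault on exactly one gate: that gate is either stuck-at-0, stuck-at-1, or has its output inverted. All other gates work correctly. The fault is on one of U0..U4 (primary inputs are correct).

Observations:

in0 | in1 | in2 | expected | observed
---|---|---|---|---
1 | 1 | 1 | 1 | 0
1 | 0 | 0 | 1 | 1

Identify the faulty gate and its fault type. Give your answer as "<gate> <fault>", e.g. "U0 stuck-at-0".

U2 stuck-at-1

Fault-free values for test 1 (in0=1, in1=1, in2=1): U0=1, U1=1, U2=0, U3=1, U4=1, giving Y=1. Observed 0.
Test 1: faults giving observed 0 are {U2 stuck-at-1, U2 inverted output, U3 stuck-at-0, U3 inverted output, U4 stuck-at-0, U4 inverted output}.
Test 2 (in0=1, in1=0, in2=0): fault-free U0=0, U1=0, U2=1, U3=1, U4=1 → 1; observed 1. Eliminates U2 inverted output, U3 stuck-at-0, U3 inverted output, U4 stuck-at-0, U4 inverted output.
Only U2 stuck-at-1 is consistent with every test.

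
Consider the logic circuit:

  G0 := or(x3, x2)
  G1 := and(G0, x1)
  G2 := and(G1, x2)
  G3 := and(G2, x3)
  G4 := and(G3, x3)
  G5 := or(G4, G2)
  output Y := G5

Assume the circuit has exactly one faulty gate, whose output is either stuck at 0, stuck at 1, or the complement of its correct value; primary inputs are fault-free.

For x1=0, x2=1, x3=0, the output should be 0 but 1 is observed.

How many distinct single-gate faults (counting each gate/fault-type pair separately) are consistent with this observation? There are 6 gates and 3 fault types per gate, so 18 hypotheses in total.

8

Fault-free: G0=1, G1=0, G2=0, G3=0, G4=0, G5=0 → 0. Observed 1.
  G0: none of the 3 fault types match ✗
  G1: stuck-at-1, inverted output ✓; others ✗
  G2: stuck-at-1, inverted output ✓; others ✗
  G3: none of the 3 fault types match ✗
  G4: stuck-at-1, inverted output ✓; others ✗
  G5: stuck-at-1, inverted output ✓; others ✗
Consistent faults: {G1 stuck-at-1, G1 inverted output, G2 stuck-at-1, G2 inverted output, G4 stuck-at-1, G4 inverted output, G5 stuck-at-1, G5 inverted output} — 8 in all.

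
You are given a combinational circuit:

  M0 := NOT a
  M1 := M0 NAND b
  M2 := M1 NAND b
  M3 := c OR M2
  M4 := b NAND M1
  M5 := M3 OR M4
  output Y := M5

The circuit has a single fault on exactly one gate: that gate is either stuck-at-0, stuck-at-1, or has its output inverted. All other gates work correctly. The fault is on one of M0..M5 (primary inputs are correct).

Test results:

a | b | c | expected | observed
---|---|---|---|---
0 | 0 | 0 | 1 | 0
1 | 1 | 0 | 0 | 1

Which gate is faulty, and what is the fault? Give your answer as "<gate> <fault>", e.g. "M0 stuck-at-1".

M5 inverted output

Fault-free values for test 1 (a=0, b=0, c=0): M0=1, M1=1, M2=1, M3=1, M4=1, M5=1, giving Y=1. Observed 0.
Test 1: faults giving observed 0 are {M5 stuck-at-0, M5 inverted output}.
Test 2 (a=1, b=1, c=0): fault-free M0=0, M1=1, M2=0, M3=0, M4=0, M5=0 → 0; observed 1. Eliminates M5 stuck-at-0.
Only M5 inverted output is consistent with every test.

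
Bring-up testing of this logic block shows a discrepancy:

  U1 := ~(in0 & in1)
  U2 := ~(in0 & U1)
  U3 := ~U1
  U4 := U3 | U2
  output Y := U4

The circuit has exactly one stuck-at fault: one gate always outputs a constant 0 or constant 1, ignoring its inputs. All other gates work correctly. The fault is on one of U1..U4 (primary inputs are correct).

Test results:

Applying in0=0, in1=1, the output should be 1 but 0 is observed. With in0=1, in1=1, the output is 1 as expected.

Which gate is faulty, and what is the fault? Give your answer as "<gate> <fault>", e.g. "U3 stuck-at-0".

U2 stuck-at-0

Fault-free values for test 1 (in0=0, in1=1): U1=1, U2=1, U3=0, U4=1, giving Y=1. Observed 0.
Test 1: faults giving observed 0 are {U2 stuck-at-0, U4 stuck-at-0}.
Test 2 (in0=1, in1=1): fault-free U1=0, U2=1, U3=1, U4=1 → 1; observed 1. Eliminates U4 stuck-at-0.
Only U2 stuck-at-0 is consistent with every test.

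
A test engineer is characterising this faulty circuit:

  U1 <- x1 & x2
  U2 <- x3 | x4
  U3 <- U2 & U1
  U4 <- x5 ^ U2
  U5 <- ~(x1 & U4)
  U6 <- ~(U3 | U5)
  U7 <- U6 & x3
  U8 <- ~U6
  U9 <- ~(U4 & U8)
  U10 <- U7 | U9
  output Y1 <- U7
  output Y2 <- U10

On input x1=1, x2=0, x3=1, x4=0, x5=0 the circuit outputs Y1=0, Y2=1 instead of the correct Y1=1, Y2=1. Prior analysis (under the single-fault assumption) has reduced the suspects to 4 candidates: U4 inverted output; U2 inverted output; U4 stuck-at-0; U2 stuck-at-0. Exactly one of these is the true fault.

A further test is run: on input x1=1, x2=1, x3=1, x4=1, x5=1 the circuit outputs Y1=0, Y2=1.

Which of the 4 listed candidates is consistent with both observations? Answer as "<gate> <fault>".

U4 stuck-at-0

Evaluate each candidate on input x1=1, x2=1, x3=1, x4=1, x5=1:
  U4 inverted output: U1=1, U2=1, U3=1, U4=1 [inverted output], U5=0, U6=0, U7=0, U8=1, U9=0, U10=0 → Y1=0, Y2=0 — eliminated
  U2 inverted output: U1=1, U2=0 [inverted output], U3=0, U4=1, U5=0, U6=1, U7=1, U8=0, U9=1, U10=1 → Y1=1, Y2=1 — eliminated
  U4 stuck-at-0: U1=1, U2=1, U3=1, U4=0 [stuck-at-0], U5=1, U6=0, U7=0, U8=1, U9=1, U10=1 → Y1=0, Y2=1 — matches
  U2 stuck-at-0: U1=1, U2=0 [stuck-at-0], U3=0, U4=1, U5=0, U6=1, U7=1, U8=0, U9=1, U10=1 → Y1=1, Y2=1 — eliminated
Only U4 stuck-at-0 reproduces the observed Y1=0, Y2=1.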